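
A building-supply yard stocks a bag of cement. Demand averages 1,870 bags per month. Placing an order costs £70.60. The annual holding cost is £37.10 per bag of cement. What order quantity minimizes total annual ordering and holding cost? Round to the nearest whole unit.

Q* ≈ 292 bags

Annual demand D = 1,870 × 12 = 22,440.
EOQ = √(2DS / H) = √(2 × 22,440 × 70.6 / 37.1).
= √(3,168,528 / 37.1) = √85,405.0674 ≈ 292.241.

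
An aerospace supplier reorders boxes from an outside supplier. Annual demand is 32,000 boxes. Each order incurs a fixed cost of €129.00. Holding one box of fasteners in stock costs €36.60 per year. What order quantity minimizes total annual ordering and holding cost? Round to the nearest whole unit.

Q* ≈ 475 boxes

EOQ = √(2DS / H) = √(2 × 32,000 × 129 / 36.6).
= √(8,256,000 / 36.6) = √225,573.7705 ≈ 474.946.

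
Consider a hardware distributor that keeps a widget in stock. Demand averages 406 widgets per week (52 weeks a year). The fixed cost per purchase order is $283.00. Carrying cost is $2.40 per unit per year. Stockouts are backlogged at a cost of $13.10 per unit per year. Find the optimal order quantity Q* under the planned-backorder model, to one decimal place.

Annual demand D = 406 × 52 = 21,112.
With planned backorders, Q* = √(2DS/H) · √((H+B)/B).
√(2DS/H) = √(2 × 21,112 × 283 / 2.4) = 2231.348.
√((H+B)/B) = √((2.4+13.1)/13.1) = 1.0878.
Q* ≈ 2427.155.

Q* ≈ 2,427.2 widgets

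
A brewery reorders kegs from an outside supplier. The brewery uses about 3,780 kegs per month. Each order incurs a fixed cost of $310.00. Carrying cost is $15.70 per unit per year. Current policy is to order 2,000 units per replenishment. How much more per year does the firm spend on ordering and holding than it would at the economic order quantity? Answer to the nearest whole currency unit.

Annual demand D = 3,780 × 12 = 45,360.
EOQ = √(2DS/H) = √(2 × 45,360 × 310 / 15.7) ≈ 1338.39.
Cost at Q* = (D/Q*)S + (Q*/2)H = √(2DSH) ≈ $21,012.72.
Cost at Q = 2,000: (45,360/2,000)×310 + (2,000/2)×15.7 = $7,030.80 + $15,700.00 = $22,730.80.
Excess = $22,730.80 − $21,012.72 = $1,718.08.

Extra cost ≈ $1,718 per year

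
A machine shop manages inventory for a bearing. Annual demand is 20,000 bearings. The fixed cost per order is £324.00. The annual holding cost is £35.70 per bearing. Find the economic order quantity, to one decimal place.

EOQ = √(2DS / H) = √(2 × 20,000 × 324 / 35.7).
= √(12,960,000 / 35.7) = √363,025.2101 ≈ 602.516.

Q* ≈ 602.5 bearings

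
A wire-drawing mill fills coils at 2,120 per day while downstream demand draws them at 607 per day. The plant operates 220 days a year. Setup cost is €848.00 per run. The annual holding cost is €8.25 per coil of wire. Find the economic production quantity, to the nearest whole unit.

Annual demand D = 607 × 220 = 133,540.
Production build-up factor (1 − d/p) = 1 − 607/2,120 = 0.7137.
Q* = √(2DS / (H(1 − d/p))) = √(2 × 133,540 × 848 / (8.25 × 0.7137)).
= √(226,483,840 / 5.8879) ≈ 6202.119.

Q* ≈ 6,202 coils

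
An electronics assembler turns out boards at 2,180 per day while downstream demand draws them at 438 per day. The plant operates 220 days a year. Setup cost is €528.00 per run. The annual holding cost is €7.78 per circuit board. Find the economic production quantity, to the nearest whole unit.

Q* ≈ 4,046 boards

Annual demand D = 438 × 220 = 96,360.
Production build-up factor (1 − d/p) = 1 − 438/2,180 = 0.7991.
Q* = √(2DS / (H(1 − d/p))) = √(2 × 96,360 × 528 / (7.78 × 0.7991)).
= √(101,756,160 / 6.2169) ≈ 4045.710.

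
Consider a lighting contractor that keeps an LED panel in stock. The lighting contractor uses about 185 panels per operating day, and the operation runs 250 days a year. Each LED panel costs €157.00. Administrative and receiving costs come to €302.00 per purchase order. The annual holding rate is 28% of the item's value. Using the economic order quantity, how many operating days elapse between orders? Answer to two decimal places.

T ≈ 4.31 days

Annual demand D = 185 × 250 = 46,250.
Holding cost H = 0.28 × €157.00 = €43.9600 per unit per year.
EOQ = √(2DS/H) = √(2 × 46,250 × 302 / 43.96) ≈ 797.16.
Cycle time = Q*/D × 250 = 797.16 / 46,250 × 250 ≈ 4.309 days.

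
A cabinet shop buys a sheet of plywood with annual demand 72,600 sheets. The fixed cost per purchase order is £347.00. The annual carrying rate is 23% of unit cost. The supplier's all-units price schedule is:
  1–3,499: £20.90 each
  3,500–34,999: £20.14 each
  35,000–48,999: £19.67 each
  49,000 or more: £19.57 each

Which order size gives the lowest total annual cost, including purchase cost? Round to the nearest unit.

Q* ≈ 3,500 sheets

Holding cost per unit per year at price C is H = 0.23·C.
For each price level, check whether its EOQ is feasible; otherwise the best quantity at that price is the breakpoint.
EOQ at £20.90 = 3237.5 (feasible in tier 1): TC = 72,600×£20.90 + (72,600/3237.5)×347 + (3237.5/2)×0.23×£20.90 = £1,532,902.71.
EOQ at £20.14 = 3298.0 < 3500, so use break Q=3500: TC = 72,600×£20.14 + (72,600/3500.0)×347 + (3500.0/2)×0.23×£20.14 = £1,477,468.12.
EOQ at £19.67 = 3337.2 < 35000, so use break Q=35000: TC = 72,600×£19.67 + (72,600/35000.0)×347 + (35000.0/2)×0.23×£19.67 = £1,507,933.53.
EOQ at £19.57 = 3345.7 < 49000, so use break Q=49000: TC = 72,600×£19.57 + (72,600/49000.0)×347 + (49000.0/2)×0.23×£19.57 = £1,531,573.08.
Lowest total cost is £1,477,468.12 at Q = 3500.0.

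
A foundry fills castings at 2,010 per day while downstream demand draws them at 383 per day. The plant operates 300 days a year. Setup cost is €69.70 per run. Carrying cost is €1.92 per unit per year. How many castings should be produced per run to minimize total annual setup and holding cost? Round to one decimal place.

Annual demand D = 383 × 300 = 114,900.
Production build-up factor (1 − d/p) = 1 − 383/2,010 = 0.8095.
Q* = √(2DS / (H(1 − d/p))) = √(2 × 114,900 × 69.7 / (1.92 × 0.8095)).
= √(16,017,060 / 1.5541) ≈ 3210.296.

Q* ≈ 3,210.3 castings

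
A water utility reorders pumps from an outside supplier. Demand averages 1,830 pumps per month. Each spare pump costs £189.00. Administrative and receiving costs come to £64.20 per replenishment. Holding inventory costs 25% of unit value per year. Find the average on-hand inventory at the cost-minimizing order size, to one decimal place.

Average inventory ≈ 122.1 pumps

Annual demand D = 1,830 × 12 = 21,960.
Holding cost H = 0.25 × £189.00 = £47.2500 per unit per year.
The optimal lot size = √(2DS/H) = √(2 × 21,960 × 64.2 / 47.25) ≈ 244.29.
Average inventory = Q*/2 ≈ 244.29 / 2 = 122.143.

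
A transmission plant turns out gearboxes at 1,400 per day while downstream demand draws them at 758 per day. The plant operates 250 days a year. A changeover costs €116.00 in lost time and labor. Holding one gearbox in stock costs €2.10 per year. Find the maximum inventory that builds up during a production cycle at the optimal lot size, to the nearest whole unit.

I_max ≈ 3,098 gearboxes

Annual demand D = 758 × 250 = 189,500.
Production build-up factor (1 − d/p) = 1 − 758/1,400 = 0.4586.
Q* = √(2DS / (H(1 − d/p))) = √(2 × 189,500 × 116 / (2.1 × 0.4586)).
= √(43,964,000 / 0.963) ≈ 6756.713.
Maximum inventory = Q*(1 − d/p) = 6756.713 × 0.4586 ≈ 3098.435.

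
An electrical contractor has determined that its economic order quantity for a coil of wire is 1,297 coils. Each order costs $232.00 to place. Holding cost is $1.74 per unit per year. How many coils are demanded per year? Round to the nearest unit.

D ≈ 6,308 coils per year

The basic EOQ model gives Q* = √(2DS/H); rearrange for the unknown.
From Q* = √(2DS/H): D = Q*²H / (2S) = 1,297² × 1.74 / (2 × 232) = 6308.284.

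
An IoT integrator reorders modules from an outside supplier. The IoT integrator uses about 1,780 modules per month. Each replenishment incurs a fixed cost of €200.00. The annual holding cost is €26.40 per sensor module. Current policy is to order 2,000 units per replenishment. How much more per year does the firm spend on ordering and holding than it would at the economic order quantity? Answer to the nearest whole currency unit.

Extra cost ≈ €13,517 per year

Annual demand D = 1,780 × 12 = 21,360.
EOQ = √(2DS/H) = √(2 × 21,360 × 200 / 26.4) ≈ 568.89.
Cost at Q* = (D/Q*)S + (Q*/2)H = √(2DSH) ≈ €15,018.71.
Cost at Q = 2,000: (21,360/2,000)×200 + (2,000/2)×26.4 = €2,136.00 + €26,400.00 = €28,536.00.
Excess = €28,536.00 − €15,018.71 = €13,517.29.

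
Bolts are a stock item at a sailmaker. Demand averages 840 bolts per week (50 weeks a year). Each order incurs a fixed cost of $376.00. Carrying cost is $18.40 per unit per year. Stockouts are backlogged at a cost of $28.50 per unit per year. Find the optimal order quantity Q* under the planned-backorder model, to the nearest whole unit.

Q* ≈ 1,681 bolts

Annual demand D = 840 × 50 = 42,000.
With planned backorders, Q* = √(2DS/H) · √((H+B)/B).
√(2DS/H) = √(2 × 42,000 × 376 / 18.4) = 1310.161.
√((H+B)/B) = √((18.4+28.5)/28.5) = 1.2828.
Q* ≈ 1680.694.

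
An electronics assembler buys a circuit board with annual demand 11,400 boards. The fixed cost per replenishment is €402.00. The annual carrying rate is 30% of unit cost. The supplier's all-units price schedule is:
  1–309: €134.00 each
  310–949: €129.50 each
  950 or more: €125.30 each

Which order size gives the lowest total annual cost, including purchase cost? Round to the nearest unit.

Q* ≈ 950 boards

Holding cost per unit per year at price C is H = 0.30·C.
For each price level, check whether its EOQ is feasible; otherwise the best quantity at that price is the breakpoint.
Tier 1 (€134.00): EOQ = 477.5 exceeds tier's upper bound 309, so this tier is dominated.
EOQ at €129.50 = 485.7 (feasible in tier 2): TC = 11,400×€129.50 + (11,400/485.7)×402 + (485.7/2)×0.30×€129.50 = €1,495,170.18.
EOQ at €125.30 = 493.8 < 950, so use break Q=950: TC = 11,400×€125.30 + (11,400/950.0)×402 + (950.0/2)×0.30×€125.30 = €1,451,099.25.
Lowest total cost is €1,451,099.25 at Q = 950.0.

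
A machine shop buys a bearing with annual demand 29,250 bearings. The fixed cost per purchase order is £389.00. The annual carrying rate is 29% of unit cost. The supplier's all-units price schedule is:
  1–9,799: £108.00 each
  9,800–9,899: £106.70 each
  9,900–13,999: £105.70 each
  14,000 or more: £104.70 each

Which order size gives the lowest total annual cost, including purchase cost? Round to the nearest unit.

Q* ≈ 852 bearings

Holding cost per unit per year at price C is H = 0.29·C.
Candidates are each tier's EOQ (if it falls in that tier) and each price-break quantity.
EOQ at £108.00 = 852.4 (feasible in tier 1): TC = 29,250×£108.00 + (29,250/852.4)×389 + (852.4/2)×0.29×£108.00 = £3,185,697.07.
EOQ at £106.70 = 857.6 < 9800, so use break Q=9800: TC = 29,250×£106.70 + (29,250/9800.0)×389 + (9800.0/2)×0.29×£106.70 = £3,273,756.75.
EOQ at £105.70 = 861.6 < 9900, so use break Q=9900: TC = 29,250×£105.70 + (29,250/9900.0)×389 + (9900.0/2)×0.29×£105.70 = £3,244,606.67.
EOQ at £104.70 = 865.7 < 14000, so use break Q=14000: TC = 29,250×£104.70 + (29,250/14000.0)×389 + (14000.0/2)×0.29×£104.70 = £3,275,828.73.
Lowest total cost is £3,185,697.07 at Q = 852.4.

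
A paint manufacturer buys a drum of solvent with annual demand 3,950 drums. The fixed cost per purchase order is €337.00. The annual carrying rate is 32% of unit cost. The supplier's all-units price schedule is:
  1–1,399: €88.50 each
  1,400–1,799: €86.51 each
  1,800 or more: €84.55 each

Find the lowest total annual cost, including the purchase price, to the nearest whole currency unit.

TC* ≈ €358,258

Holding cost per unit per year at price C is H = 0.32·C.
For each price level, check whether its EOQ is feasible; otherwise the best quantity at that price is the breakpoint.
EOQ at €88.50 = 306.6 (feasible in tier 1): TC = 3,950×€88.50 + (3,950/306.6)×337 + (306.6/2)×0.32×€88.50 = €358,258.11.
EOQ at €86.51 = 310.1 < 1400, so use break Q=1400: TC = 3,950×€86.51 + (3,950/1400.0)×337 + (1400.0/2)×0.32×€86.51 = €362,043.56.
EOQ at €84.55 = 313.7 < 1800, so use break Q=1800: TC = 3,950×€84.55 + (3,950/1800.0)×337 + (1800.0/2)×0.32×€84.55 = €359,062.43.
Lowest total cost among the candidates is at Q = 306.6.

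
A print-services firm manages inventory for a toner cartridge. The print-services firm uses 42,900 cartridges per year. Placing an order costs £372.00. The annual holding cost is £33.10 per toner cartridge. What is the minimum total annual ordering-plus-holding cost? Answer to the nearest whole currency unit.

The optimal lot size = √(2DS/H) = √(2 × 42,900 × 372 / 33.1) ≈ 981.98.
At the optimum the two cost components are equal, so total cost = 2·(Q*/2)H = Q*·H.
Minimum total = √(2DSH) = √(2 × 42,900 × 372 × 33.1) ≈ 32503.424.

TC* ≈ £32,503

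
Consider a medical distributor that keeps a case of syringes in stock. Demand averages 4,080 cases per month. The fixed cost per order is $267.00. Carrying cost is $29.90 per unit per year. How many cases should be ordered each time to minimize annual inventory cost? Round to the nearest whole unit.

Q* ≈ 935 cases

Annual demand D = 4,080 × 12 = 48,960.
EOQ = √(2DS / H) = √(2 × 48,960 × 267 / 29.9).
= √(26,144,640 / 29.9) = √874,402.6756 ≈ 935.095.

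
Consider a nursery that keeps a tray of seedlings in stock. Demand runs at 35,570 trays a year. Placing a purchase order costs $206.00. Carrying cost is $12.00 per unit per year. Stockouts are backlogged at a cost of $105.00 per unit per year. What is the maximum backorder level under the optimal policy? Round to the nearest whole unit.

S* ≈ 120 trays

With planned backorders, Q* = √(2DS/H) · √((H+B)/B).
√(2DS/H) = √(2 × 35,570 × 206 / 12) = 1105.096.
√((H+B)/B) = √((12+105)/105) = 1.0556.
Q* ≈ 1166.536.
S* = Q* · H/(H+B) = 1166.536 × 12/117 ≈ 119.645.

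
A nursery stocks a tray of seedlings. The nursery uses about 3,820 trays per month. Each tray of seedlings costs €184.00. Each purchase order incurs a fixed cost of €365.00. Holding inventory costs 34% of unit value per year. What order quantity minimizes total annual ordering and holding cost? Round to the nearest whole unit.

Q* ≈ 731 trays

Annual demand D = 3,820 × 12 = 45,840.
Holding cost H = 0.34 × €184.00 = €62.5600 per unit per year.
EOQ = √(2DS / H) = √(2 × 45,840 × 365 / 62.56).
= √(33,463,200 / 62.56) = √534,897.6982 ≈ 731.367.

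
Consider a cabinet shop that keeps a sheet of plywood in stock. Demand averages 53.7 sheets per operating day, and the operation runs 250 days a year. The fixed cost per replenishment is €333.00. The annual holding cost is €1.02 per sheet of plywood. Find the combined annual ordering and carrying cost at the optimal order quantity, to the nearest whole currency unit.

TC* ≈ €3,020

Annual demand D = 53.7 × 250 = 13,425.
Q* = √(2DS/H) = √(2 × 13,425 × 333 / 1.02) ≈ 2960.70.
At the optimum the two cost components are equal, so total cost = 2·(Q*/2)H = Q*·H.
Minimum total = √(2DSH) = √(2 × 13,425 × 333 × 1.02) ≈ 3019.912.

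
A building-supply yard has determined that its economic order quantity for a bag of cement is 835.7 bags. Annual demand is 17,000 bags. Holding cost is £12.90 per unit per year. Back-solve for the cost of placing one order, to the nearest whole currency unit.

S ≈ £265

Invert the EOQ relation Q*² = 2DS/H.
From Q* = √(2DS/H): S = Q*²H / (2D) = 835.7² × 12.9 / (2 × 17,000) = 264.9791.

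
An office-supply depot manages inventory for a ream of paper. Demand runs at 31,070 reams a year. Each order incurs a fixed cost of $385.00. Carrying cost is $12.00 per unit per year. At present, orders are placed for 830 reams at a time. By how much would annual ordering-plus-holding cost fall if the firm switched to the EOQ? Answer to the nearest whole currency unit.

EOQ = √(2DS/H) = √(2 × 31,070 × 385 / 12) ≈ 1411.97.
Cost at Q* = (D/Q*)S + (Q*/2)H = √(2DSH) ≈ $16,943.64.
Cost at Q = 830: (31,070/830)×385 + (830/2)×12 = $14,411.99 + $4,980.00 = $19,391.99.
Excess = $19,391.99 − $16,943.64 = $2,448.35.

Extra cost ≈ $2,448 per year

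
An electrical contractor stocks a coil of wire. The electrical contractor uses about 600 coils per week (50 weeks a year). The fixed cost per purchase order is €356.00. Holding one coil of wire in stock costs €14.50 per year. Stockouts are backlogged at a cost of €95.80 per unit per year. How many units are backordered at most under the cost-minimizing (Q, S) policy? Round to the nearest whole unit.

Annual demand D = 600 × 50 = 30,000.
With planned backorders, Q* = √(2DS/H) · √((H+B)/B).
√(2DS/H) = √(2 × 30,000 × 356 / 14.5) = 1213.715.
√((H+B)/B) = √((14.5+95.8)/95.8) = 1.0730.
Q* ≈ 1302.332.
S* = Q* · H/(H+B) = 1302.332 × 14.5/110.3 ≈ 171.204.

S* ≈ 171 coils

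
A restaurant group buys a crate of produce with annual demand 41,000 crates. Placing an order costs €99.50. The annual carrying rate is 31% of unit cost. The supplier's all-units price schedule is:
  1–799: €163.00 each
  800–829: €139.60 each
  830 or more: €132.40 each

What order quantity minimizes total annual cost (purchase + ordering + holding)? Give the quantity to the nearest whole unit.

Holding cost per unit per year at price C is H = 0.31·C.
Candidates are each tier's EOQ (if it falls in that tier) and each price-break quantity.
EOQ at €163.00 = 401.8 (feasible in tier 1): TC = 41,000×€163.00 + (41,000/401.8)×99.5 + (401.8/2)×0.31×€163.00 = €6,703,304.54.
EOQ at €139.60 = 434.2 < 800, so use break Q=800: TC = 41,000×€139.60 + (41,000/800.0)×99.5 + (800.0/2)×0.31×€139.60 = €5,746,009.78.
EOQ at €132.40 = 445.9 < 830, so use break Q=830: TC = 41,000×€132.40 + (41,000/830.0)×99.5 + (830.0/2)×0.31×€132.40 = €5,450,348.32.
Lowest total cost is €5,450,348.32 at Q = 830.0.

Q* ≈ 830 crates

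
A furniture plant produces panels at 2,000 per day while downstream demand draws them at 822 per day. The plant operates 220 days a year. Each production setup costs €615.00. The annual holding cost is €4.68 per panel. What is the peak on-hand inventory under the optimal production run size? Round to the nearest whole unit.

I_max ≈ 5,291 panels

Annual demand D = 822 × 220 = 180,840.
Production build-up factor (1 − d/p) = 1 − 822/2,000 = 0.5890.
Q* = √(2DS / (H(1 − d/p))) = √(2 × 180,840 × 615 / (4.68 × 0.5890)).
= √(222,433,200 / 2.7565) ≈ 8982.955.
Maximum inventory = Q*(1 − d/p) = 8982.955 × 0.5890 ≈ 5290.961.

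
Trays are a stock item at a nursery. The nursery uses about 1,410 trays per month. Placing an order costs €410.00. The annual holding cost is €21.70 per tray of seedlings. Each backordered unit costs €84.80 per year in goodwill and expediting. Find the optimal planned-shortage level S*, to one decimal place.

S* ≈ 182.6 trays

Annual demand D = 1,410 × 12 = 16,920.
With planned backorders, Q* = √(2DS/H) · √((H+B)/B).
√(2DS/H) = √(2 × 16,920 × 410 / 21.7) = 799.608.
√((H+B)/B) = √((21.7+84.8)/84.8) = 1.1207.
Q* ≈ 896.095.
S* = Q* · H/(H+B) = 896.095 × 21.7/106.5 ≈ 182.585.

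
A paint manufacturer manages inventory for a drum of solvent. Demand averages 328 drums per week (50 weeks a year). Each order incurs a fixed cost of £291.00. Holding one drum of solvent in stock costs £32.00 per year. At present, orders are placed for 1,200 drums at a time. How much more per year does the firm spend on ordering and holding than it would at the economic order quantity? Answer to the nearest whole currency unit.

Extra cost ≈ £5,700 per year

Annual demand D = 328 × 50 = 16,400.
EOQ = √(2DS/H) = √(2 × 16,400 × 291 / 32) ≈ 546.15.
Cost at Q* = (D/Q*)S + (Q*/2)H = √(2DSH) ≈ £17,476.66.
Cost at Q = 1,200: (16,400/1,200)×291 + (1,200/2)×32 = £3,977.00 + £19,200.00 = £23,177.00.
Excess = £23,177.00 − £17,476.66 = £5,700.34.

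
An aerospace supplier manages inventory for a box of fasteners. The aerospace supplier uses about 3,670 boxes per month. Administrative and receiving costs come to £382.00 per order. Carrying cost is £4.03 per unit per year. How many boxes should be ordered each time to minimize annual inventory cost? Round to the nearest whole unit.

Annual demand D = 3,670 × 12 = 44,040.
EOQ = √(2DS / H) = √(2 × 44,040 × 382 / 4.03).
= √(33,646,560 / 4.03) = √8,349,022.3325 ≈ 2889.467.

Q* ≈ 2,889 boxes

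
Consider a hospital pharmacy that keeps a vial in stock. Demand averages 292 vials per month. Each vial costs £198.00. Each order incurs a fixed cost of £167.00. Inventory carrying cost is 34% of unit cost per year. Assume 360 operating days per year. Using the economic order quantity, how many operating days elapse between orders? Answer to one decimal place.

T ≈ 13.5 days

Annual demand D = 292 × 12 = 3,504.
Holding cost H = 0.34 × £198.00 = £67.3200 per unit per year.
Q* = √(2DS/H) = √(2 × 3,504 × 167 / 67.32) ≈ 131.85.
Cycle time = Q*/D × 360 = 131.85 / 3,504 × 360 ≈ 13.546 days.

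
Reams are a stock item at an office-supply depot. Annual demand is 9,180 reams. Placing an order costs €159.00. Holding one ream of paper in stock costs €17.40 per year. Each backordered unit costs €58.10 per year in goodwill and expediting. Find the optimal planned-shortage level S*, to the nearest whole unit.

With planned backorders, Q* = √(2DS/H) · √((H+B)/B).
√(2DS/H) = √(2 × 9,180 × 159 / 17.4) = 409.600.
√((H+B)/B) = √((17.4+58.1)/58.1) = 1.1399.
Q* ≈ 466.923.
S* = Q* · H/(H+B) = 466.923 × 17.4/75.5 ≈ 107.609.

S* ≈ 108 reams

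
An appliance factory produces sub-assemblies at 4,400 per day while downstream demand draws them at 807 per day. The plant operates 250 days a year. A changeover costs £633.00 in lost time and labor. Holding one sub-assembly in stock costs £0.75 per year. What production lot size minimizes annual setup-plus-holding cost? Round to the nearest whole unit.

Annual demand D = 807 × 250 = 201,750.
Production build-up factor (1 − d/p) = 1 − 807/4,400 = 0.8166.
Q* = √(2DS / (H(1 − d/p))) = √(2 × 201,750 × 633 / (0.75 × 0.8166)).
= √(255,415,500 / 0.6124) ≈ 20421.645.

Q* ≈ 20,422 sub-assemblies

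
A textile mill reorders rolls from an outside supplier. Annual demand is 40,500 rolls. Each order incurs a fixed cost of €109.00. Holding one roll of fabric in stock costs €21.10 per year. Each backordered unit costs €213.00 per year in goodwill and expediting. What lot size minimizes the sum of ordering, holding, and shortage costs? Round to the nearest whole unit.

Q* ≈ 678 rolls

With planned backorders, Q* = √(2DS/H) · √((H+B)/B).
√(2DS/H) = √(2 × 40,500 × 109 / 21.1) = 646.866.
√((H+B)/B) = √((21.1+213)/213) = 1.0484.
Q* ≈ 678.149.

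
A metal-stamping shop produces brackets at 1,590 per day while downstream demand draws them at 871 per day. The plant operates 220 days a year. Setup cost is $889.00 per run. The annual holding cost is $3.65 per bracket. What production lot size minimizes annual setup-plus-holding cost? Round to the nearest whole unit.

Annual demand D = 871 × 220 = 191,620.
Production build-up factor (1 − d/p) = 1 − 871/1,590 = 0.4522.
Q* = √(2DS / (H(1 − d/p))) = √(2 × 191,620 × 889 / (3.65 × 0.4522)).
= √(340,700,360 / 1.6505) ≈ 14367.261.

Q* ≈ 14,367 brackets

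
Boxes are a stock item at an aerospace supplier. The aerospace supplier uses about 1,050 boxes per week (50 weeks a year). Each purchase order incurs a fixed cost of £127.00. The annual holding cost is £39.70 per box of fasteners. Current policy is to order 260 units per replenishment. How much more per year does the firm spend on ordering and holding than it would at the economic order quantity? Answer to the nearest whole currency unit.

Annual demand D = 1,050 × 50 = 52,500.
EOQ = √(2DS/H) = √(2 × 52,500 × 127 / 39.7) ≈ 579.56.
Cost at Q* = (D/Q*)S + (Q*/2)H = √(2DSH) ≈ £23,008.68.
Cost at Q = 260: (52,500/260)×127 + (260/2)×39.7 = £25,644.23 + £5,161.00 = £30,805.23.
Excess = £30,805.23 − £23,008.68 = £7,796.55.

Extra cost ≈ £7,797 per year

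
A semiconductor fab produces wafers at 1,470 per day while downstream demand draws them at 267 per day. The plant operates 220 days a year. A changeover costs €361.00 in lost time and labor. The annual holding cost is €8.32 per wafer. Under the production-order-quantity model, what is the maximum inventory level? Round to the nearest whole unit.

Annual demand D = 267 × 220 = 58,740.
Production build-up factor (1 − d/p) = 1 − 267/1,470 = 0.8184.
Q* = √(2DS / (H(1 − d/p))) = √(2 × 58,740 × 361 / (8.32 × 0.8184)).
= √(42,410,280 / 6.8088) ≈ 2495.742.
Maximum inventory = Q*(1 − d/p) = 2495.742 × 0.8184 ≈ 2042.434.

I_max ≈ 2,042 wafers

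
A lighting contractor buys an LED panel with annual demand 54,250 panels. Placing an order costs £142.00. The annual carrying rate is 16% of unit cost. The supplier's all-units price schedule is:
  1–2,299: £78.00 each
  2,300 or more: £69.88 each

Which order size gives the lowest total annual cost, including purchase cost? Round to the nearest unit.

Q* ≈ 2,300 panels

Holding cost per unit per year at price C is H = 0.16·C.
Candidates are each tier's EOQ (if it falls in that tier) and each price-break quantity.
EOQ at £78.00 = 1111.1 (feasible in tier 1): TC = 54,250×£78.00 + (54,250/1111.1)×142 + (1111.1/2)×0.16×£78.00 = £4,245,366.48.
EOQ at £69.88 = 1173.9 < 2300, so use break Q=2300: TC = 54,250×£69.88 + (54,250/2300.0)×142 + (2300.0/2)×0.16×£69.88 = £3,807,197.27.
Lowest total cost is £3,807,197.27 at Q = 2300.0.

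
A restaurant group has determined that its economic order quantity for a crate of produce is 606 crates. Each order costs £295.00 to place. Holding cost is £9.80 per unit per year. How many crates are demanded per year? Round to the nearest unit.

D ≈ 6,100 crates per year

Squaring Q* = √(2DS/H) gives Q*² = 2DS/H.
From Q* = √(2DS/H): D = Q*²H / (2S) = 606² × 9.8 / (2 × 295) = 6099.852.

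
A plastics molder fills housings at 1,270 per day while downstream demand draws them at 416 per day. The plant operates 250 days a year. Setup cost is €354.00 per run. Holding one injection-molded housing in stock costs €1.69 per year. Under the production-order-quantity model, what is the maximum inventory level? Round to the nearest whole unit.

I_max ≈ 5,413 housings

Annual demand D = 416 × 250 = 104,000.
Production build-up factor (1 − d/p) = 1 − 416/1,270 = 0.6724.
Q* = √(2DS / (H(1 − d/p))) = √(2 × 104,000 × 354 / (1.69 × 0.6724)).
= √(73,632,000 / 1.1364) ≈ 8049.388.
Maximum inventory = Q*(1 − d/p) = 8049.388 × 0.6724 ≈ 5412.738.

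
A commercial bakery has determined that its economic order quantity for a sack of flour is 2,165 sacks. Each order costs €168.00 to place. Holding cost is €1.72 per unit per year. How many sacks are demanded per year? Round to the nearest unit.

The basic EOQ model gives Q* = √(2DS/H); rearrange for the unknown.
From Q* = √(2DS/H): D = Q*²H / (2S) = 2,165² × 1.72 / (2 × 168) = 23994.128.

D ≈ 23,994 sacks per year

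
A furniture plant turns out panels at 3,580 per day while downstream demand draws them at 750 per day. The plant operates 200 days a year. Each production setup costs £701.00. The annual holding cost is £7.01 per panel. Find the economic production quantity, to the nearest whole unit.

Q* ≈ 6,160 panels

Annual demand D = 750 × 200 = 150,000.
Production build-up factor (1 − d/p) = 1 − 750/3,580 = 0.7905.
Q* = √(2DS / (H(1 − d/p))) = √(2 × 150,000 × 701 / (7.01 × 0.7905)).
= √(210,300,000 / 5.5414) ≈ 6160.400.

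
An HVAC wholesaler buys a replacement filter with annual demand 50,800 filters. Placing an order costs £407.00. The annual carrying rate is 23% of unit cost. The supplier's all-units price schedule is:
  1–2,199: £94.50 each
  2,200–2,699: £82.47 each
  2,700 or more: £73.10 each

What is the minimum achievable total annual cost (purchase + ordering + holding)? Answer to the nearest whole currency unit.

Holding cost per unit per year at price C is H = 0.23·C.
Candidates are each tier's EOQ (if it falls in that tier) and each price-break quantity.
EOQ at £94.50 = 1379.3 (feasible in tier 1): TC = 50,800×£94.50 + (50,800/1379.3)×407 + (1379.3/2)×0.23×£94.50 = £4,830,579.47.
EOQ at £82.47 = 1476.5 < 2200, so use break Q=2200: TC = 50,800×£82.47 + (50,800/2200.0)×407 + (2200.0/2)×0.23×£82.47 = £4,219,738.91.
EOQ at £73.10 = 1568.3 < 2700, so use break Q=2700: TC = 50,800×£73.10 + (50,800/2700.0)×407 + (2700.0/2)×0.23×£73.10 = £3,743,835.18.
Lowest total cost among the candidates is at Q = 2700.0.

TC* ≈ £3,743,835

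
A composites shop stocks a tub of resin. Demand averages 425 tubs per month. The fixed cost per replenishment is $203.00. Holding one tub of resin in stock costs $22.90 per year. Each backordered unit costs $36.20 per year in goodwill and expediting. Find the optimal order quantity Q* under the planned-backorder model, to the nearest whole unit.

Q* ≈ 384 tubs

Annual demand D = 425 × 12 = 5,100.
With planned backorders, Q* = √(2DS/H) · √((H+B)/B).
√(2DS/H) = √(2 × 5,100 × 203 / 22.9) = 300.698.
√((H+B)/B) = √((22.9+36.2)/36.2) = 1.2777.
Q* ≈ 384.211.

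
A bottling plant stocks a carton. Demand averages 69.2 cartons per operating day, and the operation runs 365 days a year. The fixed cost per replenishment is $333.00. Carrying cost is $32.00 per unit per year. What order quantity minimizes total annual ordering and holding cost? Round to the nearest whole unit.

Annual demand D = 69.2 × 365 = 25,258.
EOQ = √(2DS / H) = √(2 × 25,258 × 333 / 32).
= √(16,821,828 / 32) = √525,682.125 ≈ 725.039.

Q* ≈ 725 cartons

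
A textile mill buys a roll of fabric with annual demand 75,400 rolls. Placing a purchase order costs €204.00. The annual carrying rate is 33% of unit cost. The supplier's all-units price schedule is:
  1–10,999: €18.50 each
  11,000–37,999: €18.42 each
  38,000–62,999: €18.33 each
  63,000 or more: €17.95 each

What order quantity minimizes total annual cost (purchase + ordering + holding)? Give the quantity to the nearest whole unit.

Holding cost per unit per year at price C is H = 0.33·C.
For each price level, check whether its EOQ is feasible; otherwise the best quantity at that price is the breakpoint.
EOQ at €18.50 = 2244.8 (feasible in tier 1): TC = 75,400×€18.50 + (75,400/2244.8)×204 + (2244.8/2)×0.33×€18.50 = €1,408,604.35.
EOQ at €18.42 = 2249.6 < 11000, so use break Q=11000: TC = 75,400×€18.42 + (75,400/11000.0)×204 + (11000.0/2)×0.33×€18.42 = €1,423,698.63.
EOQ at €18.33 = 2255.2 < 38000, so use break Q=38000: TC = 75,400×€18.33 + (75,400/38000.0)×204 + (38000.0/2)×0.33×€18.33 = €1,497,415.88.
EOQ at €17.95 = 2278.9 < 63000, so use break Q=63000: TC = 75,400×€17.95 + (75,400/63000.0)×204 + (63000.0/2)×0.33×€17.95 = €1,540,264.40.
Lowest total cost is €1,408,604.35 at Q = 2244.8.

Q* ≈ 2,245 rolls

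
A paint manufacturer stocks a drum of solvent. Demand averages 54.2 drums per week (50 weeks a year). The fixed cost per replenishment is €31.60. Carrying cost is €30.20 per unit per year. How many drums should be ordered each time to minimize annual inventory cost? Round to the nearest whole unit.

Q* ≈ 75 drums

Annual demand D = 54.2 × 50 = 2,710.
EOQ = √(2DS / H) = √(2 × 2,710 × 31.6 / 30.2).
= √(171,272 / 30.2) = √5,671.2583 ≈ 75.308.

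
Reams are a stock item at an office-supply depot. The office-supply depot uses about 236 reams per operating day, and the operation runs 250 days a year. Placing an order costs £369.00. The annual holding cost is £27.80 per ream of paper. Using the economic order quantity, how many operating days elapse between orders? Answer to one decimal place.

Annual demand D = 236 × 250 = 59,000.
The optimal lot size = √(2DS/H) = √(2 × 59,000 × 369 / 27.8) ≈ 1251.50.
Cycle time = Q*/D × 250 = 1251.50 / 59,000 × 250 ≈ 5.303 days.

T ≈ 5.3 days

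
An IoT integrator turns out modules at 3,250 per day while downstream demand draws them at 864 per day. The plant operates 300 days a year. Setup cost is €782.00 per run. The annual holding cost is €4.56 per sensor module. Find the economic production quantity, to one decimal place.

Annual demand D = 864 × 300 = 259,200.
Production build-up factor (1 − d/p) = 1 − 864/3,250 = 0.7342.
Q* = √(2DS / (H(1 − d/p))) = √(2 × 259,200 × 782 / (4.56 × 0.7342)).
= √(405,388,800 / 3.3477) ≈ 11004.236.

Q* ≈ 11,004.2 modules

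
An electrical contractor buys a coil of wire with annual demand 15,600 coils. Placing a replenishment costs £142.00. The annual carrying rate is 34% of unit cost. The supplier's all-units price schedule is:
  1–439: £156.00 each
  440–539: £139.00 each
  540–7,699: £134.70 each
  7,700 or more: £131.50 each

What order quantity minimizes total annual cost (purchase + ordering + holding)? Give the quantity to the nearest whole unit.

Q* ≈ 540 coils

Holding cost per unit per year at price C is H = 0.34·C.
Evaluate total cost at each tier's feasible EOQ or, if the EOQ is below the tier, at the tier's minimum quantity.
EOQ at £156.00 = 289.0 (feasible in tier 1): TC = 15,600×£156.00 + (15,600/289.0)×142 + (289.0/2)×0.34×£156.00 = £2,448,929.33.
EOQ at £139.00 = 306.2 < 440, so use break Q=440: TC = 15,600×£139.00 + (15,600/440.0)×142 + (440.0/2)×0.34×£139.00 = £2,183,831.75.
EOQ at £134.70 = 311.0 < 540, so use break Q=540: TC = 15,600×£134.70 + (15,600/540.0)×142 + (540.0/2)×0.34×£134.70 = £2,117,787.68.
EOQ at £131.50 = 314.8 < 7700, so use break Q=7700: TC = 15,600×£131.50 + (15,600/7700.0)×142 + (7700.0/2)×0.34×£131.50 = £2,223,821.19.
Lowest total cost is £2,117,787.68 at Q = 540.0.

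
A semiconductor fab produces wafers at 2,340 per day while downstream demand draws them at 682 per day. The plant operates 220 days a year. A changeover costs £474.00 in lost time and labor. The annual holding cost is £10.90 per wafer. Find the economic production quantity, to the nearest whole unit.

Q* ≈ 4,292 wafers

Annual demand D = 682 × 220 = 150,040.
Production build-up factor (1 − d/p) = 1 − 682/2,340 = 0.7085.
Q* = √(2DS / (H(1 − d/p))) = √(2 × 150,040 × 474 / (10.9 × 0.7085)).
= √(142,237,920 / 7.7232) ≈ 4291.510.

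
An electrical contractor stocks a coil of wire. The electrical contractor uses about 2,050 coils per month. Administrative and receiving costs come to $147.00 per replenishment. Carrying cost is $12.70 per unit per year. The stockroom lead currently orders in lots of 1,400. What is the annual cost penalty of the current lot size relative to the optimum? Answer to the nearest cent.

Annual demand D = 2,050 × 12 = 24,600.
EOQ = √(2DS/H) = √(2 × 24,600 × 147 / 12.7) ≈ 754.64.
Cost at Q* = (D/Q*)S + (Q*/2)H = √(2DSH) ≈ $9,583.92.
Cost at Q = 1,400: (24,600/1,400)×147 + (1,400/2)×12.7 = $2,583.00 + $8,890.00 = $11,473.00.
Excess = $11,473.00 − $9,583.92 = $1,889.08.

Extra cost ≈ $1,889.08 per year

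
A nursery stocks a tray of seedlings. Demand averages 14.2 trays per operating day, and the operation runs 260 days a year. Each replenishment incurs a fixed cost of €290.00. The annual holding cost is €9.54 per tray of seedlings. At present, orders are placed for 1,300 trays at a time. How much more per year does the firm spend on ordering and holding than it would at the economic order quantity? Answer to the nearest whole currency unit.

Extra cost ≈ €2,505 per year

Annual demand D = 14.2 × 260 = 3,692.
EOQ = √(2DS/H) = √(2 × 3,692 × 290 / 9.54) ≈ 473.77.
Cost at Q* = (D/Q*)S + (Q*/2)H = √(2DSH) ≈ €4,519.80.
Cost at Q = 1,300: (3,692/1,300)×290 + (1,300/2)×9.54 = €823.60 + €6,201.00 = €7,024.60.
Excess = €7,024.60 − €4,519.80 = €2,504.80.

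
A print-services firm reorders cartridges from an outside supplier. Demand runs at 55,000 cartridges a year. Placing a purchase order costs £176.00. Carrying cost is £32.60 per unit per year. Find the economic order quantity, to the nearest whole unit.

EOQ = √(2DS / H) = √(2 × 55,000 × 176 / 32.6).
= √(19,360,000 / 32.6) = √593,865.0307 ≈ 770.626.

Q* ≈ 771 cartridges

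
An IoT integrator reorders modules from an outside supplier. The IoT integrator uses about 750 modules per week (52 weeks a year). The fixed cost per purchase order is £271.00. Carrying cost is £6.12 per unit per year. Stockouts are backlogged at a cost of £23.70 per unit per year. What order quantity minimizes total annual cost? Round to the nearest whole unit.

Annual demand D = 750 × 52 = 39,000.
With planned backorders, Q* = √(2DS/H) · √((H+B)/B).
√(2DS/H) = √(2 × 39,000 × 271 / 6.12) = 1858.473.
√((H+B)/B) = √((6.12+23.7)/23.7) = 1.1217.
Q* ≈ 2084.663.

Q* ≈ 2,085 modules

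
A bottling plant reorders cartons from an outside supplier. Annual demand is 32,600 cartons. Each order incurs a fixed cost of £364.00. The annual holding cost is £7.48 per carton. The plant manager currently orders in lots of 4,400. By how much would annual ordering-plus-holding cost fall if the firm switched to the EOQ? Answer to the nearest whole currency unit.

EOQ = √(2DS/H) = √(2 × 32,600 × 364 / 7.48) ≈ 1781.25.
Cost at Q* = (D/Q*)S + (Q*/2)H = √(2DSH) ≈ £13,323.71.
Cost at Q = 4,400: (32,600/4,400)×364 + (4,400/2)×7.48 = £2,696.91 + £16,456.00 = £19,152.91.
Excess = £19,152.91 − £13,323.71 = £5,829.20.

Extra cost ≈ £5,829 per year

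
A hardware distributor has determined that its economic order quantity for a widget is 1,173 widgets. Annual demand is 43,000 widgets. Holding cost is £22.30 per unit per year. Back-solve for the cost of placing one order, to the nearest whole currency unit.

Squaring Q* = √(2DS/H) gives Q*² = 2DS/H.
From Q* = √(2DS/H): S = Q*²H / (2D) = 1,173² × 22.3 / (2 × 43,000) = 356.7816.

S ≈ £357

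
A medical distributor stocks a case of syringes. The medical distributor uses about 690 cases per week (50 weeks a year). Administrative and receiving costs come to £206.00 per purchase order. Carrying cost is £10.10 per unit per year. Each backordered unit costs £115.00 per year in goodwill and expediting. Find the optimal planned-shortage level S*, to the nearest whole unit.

S* ≈ 100 cases

Annual demand D = 690 × 50 = 34,500.
With planned backorders, Q* = √(2DS/H) · √((H+B)/B).
√(2DS/H) = √(2 × 34,500 × 206 / 10.1) = 1186.308.
√((H+B)/B) = √((10.1+115)/115) = 1.0430.
Q* ≈ 1237.306.
S* = Q* · H/(H+B) = 1237.306 × 10.1/125.1 ≈ 99.894.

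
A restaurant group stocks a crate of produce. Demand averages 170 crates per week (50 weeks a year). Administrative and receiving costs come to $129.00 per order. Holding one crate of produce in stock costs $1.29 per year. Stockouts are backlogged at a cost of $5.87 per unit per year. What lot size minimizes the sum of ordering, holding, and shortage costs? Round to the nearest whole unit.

Q* ≈ 1,440 crates

Annual demand D = 170 × 50 = 8,500.
With planned backorders, Q* = √(2DS/H) · √((H+B)/B).
√(2DS/H) = √(2 × 8,500 × 129 / 1.29) = 1303.840.
√((H+B)/B) = √((1.29+5.87)/5.87) = 1.1044.
Q* ≈ 1439.998.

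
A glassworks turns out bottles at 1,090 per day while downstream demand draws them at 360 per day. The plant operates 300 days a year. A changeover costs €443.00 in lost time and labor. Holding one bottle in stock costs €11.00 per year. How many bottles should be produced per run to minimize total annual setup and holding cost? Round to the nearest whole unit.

Annual demand D = 360 × 300 = 108,000.
Production build-up factor (1 − d/p) = 1 − 360/1,090 = 0.6697.
Q* = √(2DS / (H(1 − d/p))) = √(2 × 108,000 × 443 / (11 × 0.6697)).
= √(95,688,000 / 7.367) ≈ 3603.995.

Q* ≈ 3,604 bottles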